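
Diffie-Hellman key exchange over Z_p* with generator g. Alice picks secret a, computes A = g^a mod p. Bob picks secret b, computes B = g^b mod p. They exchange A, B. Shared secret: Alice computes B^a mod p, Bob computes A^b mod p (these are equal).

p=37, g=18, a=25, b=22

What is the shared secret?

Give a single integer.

Answer: 3

Derivation:
A = 18^25 mod 37  (bits of 25 = 11001)
  bit 0 = 1: r = r^2 * 18 mod 37 = 1^2 * 18 = 1*18 = 18
  bit 1 = 1: r = r^2 * 18 mod 37 = 18^2 * 18 = 28*18 = 23
  bit 2 = 0: r = r^2 mod 37 = 23^2 = 11
  bit 3 = 0: r = r^2 mod 37 = 11^2 = 10
  bit 4 = 1: r = r^2 * 18 mod 37 = 10^2 * 18 = 26*18 = 24
  -> A = 24
B = 18^22 mod 37  (bits of 22 = 10110)
  bit 0 = 1: r = r^2 * 18 mod 37 = 1^2 * 18 = 1*18 = 18
  bit 1 = 0: r = r^2 mod 37 = 18^2 = 28
  bit 2 = 1: r = r^2 * 18 mod 37 = 28^2 * 18 = 7*18 = 15
  bit 3 = 1: r = r^2 * 18 mod 37 = 15^2 * 18 = 3*18 = 17
  bit 4 = 0: r = r^2 mod 37 = 17^2 = 30
  -> B = 30
s = B^a = 30^25 mod 37  (bits of 25 = 11001)
  bit 0 = 1: r = r^2 * 30 mod 37 = 1^2 * 30 = 1*30 = 30
  bit 1 = 1: r = r^2 * 30 mod 37 = 30^2 * 30 = 12*30 = 27
  bit 2 = 0: r = r^2 mod 37 = 27^2 = 26
  bit 3 = 0: r = r^2 mod 37 = 26^2 = 10
  bit 4 = 1: r = r^2 * 30 mod 37 = 10^2 * 30 = 26*30 = 3
  -> s = B^a = 3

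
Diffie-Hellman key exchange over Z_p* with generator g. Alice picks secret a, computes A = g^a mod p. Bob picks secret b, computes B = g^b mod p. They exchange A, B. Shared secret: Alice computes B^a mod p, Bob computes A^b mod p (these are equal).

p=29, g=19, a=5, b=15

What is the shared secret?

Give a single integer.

Answer: 8

Derivation:
A = 19^5 mod 29  (bits of 5 = 101)
  bit 0 = 1: r = r^2 * 19 mod 29 = 1^2 * 19 = 1*19 = 19
  bit 1 = 0: r = r^2 mod 29 = 19^2 = 13
  bit 2 = 1: r = r^2 * 19 mod 29 = 13^2 * 19 = 24*19 = 21
  -> A = 21
B = 19^15 mod 29  (bits of 15 = 1111)
  bit 0 = 1: r = r^2 * 19 mod 29 = 1^2 * 19 = 1*19 = 19
  bit 1 = 1: r = r^2 * 19 mod 29 = 19^2 * 19 = 13*19 = 15
  bit 2 = 1: r = r^2 * 19 mod 29 = 15^2 * 19 = 22*19 = 12
  bit 3 = 1: r = r^2 * 19 mod 29 = 12^2 * 19 = 28*19 = 10
  -> B = 10
s = B^a = 10^5 mod 29  (bits of 5 = 101)
  bit 0 = 1: r = r^2 * 10 mod 29 = 1^2 * 10 = 1*10 = 10
  bit 1 = 0: r = r^2 mod 29 = 10^2 = 13
  bit 2 = 1: r = r^2 * 10 mod 29 = 13^2 * 10 = 24*10 = 8
  -> s = B^a = 8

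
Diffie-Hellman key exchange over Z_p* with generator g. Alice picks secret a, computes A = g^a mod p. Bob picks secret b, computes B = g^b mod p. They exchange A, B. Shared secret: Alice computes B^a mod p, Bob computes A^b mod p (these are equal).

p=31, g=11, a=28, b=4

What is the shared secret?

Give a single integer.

A = 11^28 mod 31  (bits of 28 = 11100)
  bit 0 = 1: r = r^2 * 11 mod 31 = 1^2 * 11 = 1*11 = 11
  bit 1 = 1: r = r^2 * 11 mod 31 = 11^2 * 11 = 28*11 = 29
  bit 2 = 1: r = r^2 * 11 mod 31 = 29^2 * 11 = 4*11 = 13
  bit 3 = 0: r = r^2 mod 31 = 13^2 = 14
  bit 4 = 0: r = r^2 mod 31 = 14^2 = 10
  -> A = 10
B = 11^4 mod 31  (bits of 4 = 100)
  bit 0 = 1: r = r^2 * 11 mod 31 = 1^2 * 11 = 1*11 = 11
  bit 1 = 0: r = r^2 mod 31 = 11^2 = 28
  bit 2 = 0: r = r^2 mod 31 = 28^2 = 9
  -> B = 9
s = B^a = 9^28 mod 31  (bits of 28 = 11100)
  bit 0 = 1: r = r^2 * 9 mod 31 = 1^2 * 9 = 1*9 = 9
  bit 1 = 1: r = r^2 * 9 mod 31 = 9^2 * 9 = 19*9 = 16
  bit 2 = 1: r = r^2 * 9 mod 31 = 16^2 * 9 = 8*9 = 10
  bit 3 = 0: r = r^2 mod 31 = 10^2 = 7
  bit 4 = 0: r = r^2 mod 31 = 7^2 = 18
  -> s = B^a = 18

Answer: 18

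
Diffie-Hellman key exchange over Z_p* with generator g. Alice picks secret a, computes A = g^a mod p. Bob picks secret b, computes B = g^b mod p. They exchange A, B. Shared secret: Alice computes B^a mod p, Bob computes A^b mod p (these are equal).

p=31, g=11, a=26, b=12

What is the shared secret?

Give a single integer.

A = 11^26 mod 31  (bits of 26 = 11010)
  bit 0 = 1: r = r^2 * 11 mod 31 = 1^2 * 11 = 1*11 = 11
  bit 1 = 1: r = r^2 * 11 mod 31 = 11^2 * 11 = 28*11 = 29
  bit 2 = 0: r = r^2 mod 31 = 29^2 = 4
  bit 3 = 1: r = r^2 * 11 mod 31 = 4^2 * 11 = 16*11 = 21
  bit 4 = 0: r = r^2 mod 31 = 21^2 = 7
  -> A = 7
B = 11^12 mod 31  (bits of 12 = 1100)
  bit 0 = 1: r = r^2 * 11 mod 31 = 1^2 * 11 = 1*11 = 11
  bit 1 = 1: r = r^2 * 11 mod 31 = 11^2 * 11 = 28*11 = 29
  bit 2 = 0: r = r^2 mod 31 = 29^2 = 4
  bit 3 = 0: r = r^2 mod 31 = 4^2 = 16
  -> B = 16
s = B^a = 16^26 mod 31  (bits of 26 = 11010)
  bit 0 = 1: r = r^2 * 16 mod 31 = 1^2 * 16 = 1*16 = 16
  bit 1 = 1: r = r^2 * 16 mod 31 = 16^2 * 16 = 8*16 = 4
  bit 2 = 0: r = r^2 mod 31 = 4^2 = 16
  bit 3 = 1: r = r^2 * 16 mod 31 = 16^2 * 16 = 8*16 = 4
  bit 4 = 0: r = r^2 mod 31 = 4^2 = 16
  -> s = B^a = 16

Answer: 16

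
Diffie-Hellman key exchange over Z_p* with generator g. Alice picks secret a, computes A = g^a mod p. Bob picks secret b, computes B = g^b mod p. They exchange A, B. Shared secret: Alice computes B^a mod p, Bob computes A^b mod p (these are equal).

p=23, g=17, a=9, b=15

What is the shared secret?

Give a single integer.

Answer: 14

Derivation:
A = 17^9 mod 23  (bits of 9 = 1001)
  bit 0 = 1: r = r^2 * 17 mod 23 = 1^2 * 17 = 1*17 = 17
  bit 1 = 0: r = r^2 mod 23 = 17^2 = 13
  bit 2 = 0: r = r^2 mod 23 = 13^2 = 8
  bit 3 = 1: r = r^2 * 17 mod 23 = 8^2 * 17 = 18*17 = 7
  -> A = 7
B = 17^15 mod 23  (bits of 15 = 1111)
  bit 0 = 1: r = r^2 * 17 mod 23 = 1^2 * 17 = 1*17 = 17
  bit 1 = 1: r = r^2 * 17 mod 23 = 17^2 * 17 = 13*17 = 14
  bit 2 = 1: r = r^2 * 17 mod 23 = 14^2 * 17 = 12*17 = 20
  bit 3 = 1: r = r^2 * 17 mod 23 = 20^2 * 17 = 9*17 = 15
  -> B = 15
s = B^a = 15^9 mod 23  (bits of 9 = 1001)
  bit 0 = 1: r = r^2 * 15 mod 23 = 1^2 * 15 = 1*15 = 15
  bit 1 = 0: r = r^2 mod 23 = 15^2 = 18
  bit 2 = 0: r = r^2 mod 23 = 18^2 = 2
  bit 3 = 1: r = r^2 * 15 mod 23 = 2^2 * 15 = 4*15 = 14
  -> s = B^a = 14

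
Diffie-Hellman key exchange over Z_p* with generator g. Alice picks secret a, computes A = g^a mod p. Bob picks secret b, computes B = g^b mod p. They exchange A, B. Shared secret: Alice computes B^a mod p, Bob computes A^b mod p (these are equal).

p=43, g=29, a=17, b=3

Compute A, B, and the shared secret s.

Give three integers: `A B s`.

Answer: 5 8 39

Derivation:
A = 29^17 mod 43  (bits of 17 = 10001)
  bit 0 = 1: r = r^2 * 29 mod 43 = 1^2 * 29 = 1*29 = 29
  bit 1 = 0: r = r^2 mod 43 = 29^2 = 24
  bit 2 = 0: r = r^2 mod 43 = 24^2 = 17
  bit 3 = 0: r = r^2 mod 43 = 17^2 = 31
  bit 4 = 1: r = r^2 * 29 mod 43 = 31^2 * 29 = 15*29 = 5
  -> A = 5
B = 29^3 mod 43  (bits of 3 = 11)
  bit 0 = 1: r = r^2 * 29 mod 43 = 1^2 * 29 = 1*29 = 29
  bit 1 = 1: r = r^2 * 29 mod 43 = 29^2 * 29 = 24*29 = 8
  -> B = 8
s = B^a = 8^17 mod 43  (bits of 17 = 10001)
  bit 0 = 1: r = r^2 * 8 mod 43 = 1^2 * 8 = 1*8 = 8
  bit 1 = 0: r = r^2 mod 43 = 8^2 = 21
  bit 2 = 0: r = r^2 mod 43 = 21^2 = 11
  bit 3 = 0: r = r^2 mod 43 = 11^2 = 35
  bit 4 = 1: r = r^2 * 8 mod 43 = 35^2 * 8 = 21*8 = 39
  -> s = B^a = 39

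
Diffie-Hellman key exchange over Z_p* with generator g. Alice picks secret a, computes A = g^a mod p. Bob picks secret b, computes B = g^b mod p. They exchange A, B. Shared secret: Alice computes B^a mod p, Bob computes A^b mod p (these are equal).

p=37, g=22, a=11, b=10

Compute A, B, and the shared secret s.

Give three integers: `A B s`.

A = 22^11 mod 37  (bits of 11 = 1011)
  bit 0 = 1: r = r^2 * 22 mod 37 = 1^2 * 22 = 1*22 = 22
  bit 1 = 0: r = r^2 mod 37 = 22^2 = 3
  bit 2 = 1: r = r^2 * 22 mod 37 = 3^2 * 22 = 9*22 = 13
  bit 3 = 1: r = r^2 * 22 mod 37 = 13^2 * 22 = 21*22 = 18
  -> A = 18
B = 22^10 mod 37  (bits of 10 = 1010)
  bit 0 = 1: r = r^2 * 22 mod 37 = 1^2 * 22 = 1*22 = 22
  bit 1 = 0: r = r^2 mod 37 = 22^2 = 3
  bit 2 = 1: r = r^2 * 22 mod 37 = 3^2 * 22 = 9*22 = 13
  bit 3 = 0: r = r^2 mod 37 = 13^2 = 21
  -> B = 21
s = B^a = 21^11 mod 37  (bits of 11 = 1011)
  bit 0 = 1: r = r^2 * 21 mod 37 = 1^2 * 21 = 1*21 = 21
  bit 1 = 0: r = r^2 mod 37 = 21^2 = 34
  bit 2 = 1: r = r^2 * 21 mod 37 = 34^2 * 21 = 9*21 = 4
  bit 3 = 1: r = r^2 * 21 mod 37 = 4^2 * 21 = 16*21 = 3
  -> s = B^a = 3

Answer: 18 21 3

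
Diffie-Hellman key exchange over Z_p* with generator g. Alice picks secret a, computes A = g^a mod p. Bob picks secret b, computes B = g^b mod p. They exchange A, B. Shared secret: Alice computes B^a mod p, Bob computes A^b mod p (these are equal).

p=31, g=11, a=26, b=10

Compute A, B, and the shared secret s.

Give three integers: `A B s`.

Answer: 7 5 25

Derivation:
A = 11^26 mod 31  (bits of 26 = 11010)
  bit 0 = 1: r = r^2 * 11 mod 31 = 1^2 * 11 = 1*11 = 11
  bit 1 = 1: r = r^2 * 11 mod 31 = 11^2 * 11 = 28*11 = 29
  bit 2 = 0: r = r^2 mod 31 = 29^2 = 4
  bit 3 = 1: r = r^2 * 11 mod 31 = 4^2 * 11 = 16*11 = 21
  bit 4 = 0: r = r^2 mod 31 = 21^2 = 7
  -> A = 7
B = 11^10 mod 31  (bits of 10 = 1010)
  bit 0 = 1: r = r^2 * 11 mod 31 = 1^2 * 11 = 1*11 = 11
  bit 1 = 0: r = r^2 mod 31 = 11^2 = 28
  bit 2 = 1: r = r^2 * 11 mod 31 = 28^2 * 11 = 9*11 = 6
  bit 3 = 0: r = r^2 mod 31 = 6^2 = 5
  -> B = 5
s = B^a = 5^26 mod 31  (bits of 26 = 11010)
  bit 0 = 1: r = r^2 * 5 mod 31 = 1^2 * 5 = 1*5 = 5
  bit 1 = 1: r = r^2 * 5 mod 31 = 5^2 * 5 = 25*5 = 1
  bit 2 = 0: r = r^2 mod 31 = 1^2 = 1
  bit 3 = 1: r = r^2 * 5 mod 31 = 1^2 * 5 = 1*5 = 5
  bit 4 = 0: r = r^2 mod 31 = 5^2 = 25
  -> s = B^a = 25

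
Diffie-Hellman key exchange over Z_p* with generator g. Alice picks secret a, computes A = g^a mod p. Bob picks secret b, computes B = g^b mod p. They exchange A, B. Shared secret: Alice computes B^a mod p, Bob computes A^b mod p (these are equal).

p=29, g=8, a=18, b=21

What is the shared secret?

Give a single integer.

A = 8^18 mod 29  (bits of 18 = 10010)
  bit 0 = 1: r = r^2 * 8 mod 29 = 1^2 * 8 = 1*8 = 8
  bit 1 = 0: r = r^2 mod 29 = 8^2 = 6
  bit 2 = 0: r = r^2 mod 29 = 6^2 = 7
  bit 3 = 1: r = r^2 * 8 mod 29 = 7^2 * 8 = 20*8 = 15
  bit 4 = 0: r = r^2 mod 29 = 15^2 = 22
  -> A = 22
B = 8^21 mod 29  (bits of 21 = 10101)
  bit 0 = 1: r = r^2 * 8 mod 29 = 1^2 * 8 = 1*8 = 8
  bit 1 = 0: r = r^2 mod 29 = 8^2 = 6
  bit 2 = 1: r = r^2 * 8 mod 29 = 6^2 * 8 = 7*8 = 27
  bit 3 = 0: r = r^2 mod 29 = 27^2 = 4
  bit 4 = 1: r = r^2 * 8 mod 29 = 4^2 * 8 = 16*8 = 12
  -> B = 12
s = B^a = 12^18 mod 29  (bits of 18 = 10010)
  bit 0 = 1: r = r^2 * 12 mod 29 = 1^2 * 12 = 1*12 = 12
  bit 1 = 0: r = r^2 mod 29 = 12^2 = 28
  bit 2 = 0: r = r^2 mod 29 = 28^2 = 1
  bit 3 = 1: r = r^2 * 12 mod 29 = 1^2 * 12 = 1*12 = 12
  bit 4 = 0: r = r^2 mod 29 = 12^2 = 28
  -> s = B^a = 28

Answer: 28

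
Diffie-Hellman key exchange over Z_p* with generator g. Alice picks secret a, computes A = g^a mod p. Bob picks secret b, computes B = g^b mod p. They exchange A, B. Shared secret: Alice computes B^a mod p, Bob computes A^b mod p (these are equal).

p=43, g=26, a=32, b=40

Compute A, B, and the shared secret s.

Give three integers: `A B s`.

A = 26^32 mod 43  (bits of 32 = 100000)
  bit 0 = 1: r = r^2 * 26 mod 43 = 1^2 * 26 = 1*26 = 26
  bit 1 = 0: r = r^2 mod 43 = 26^2 = 31
  bit 2 = 0: r = r^2 mod 43 = 31^2 = 15
  bit 3 = 0: r = r^2 mod 43 = 15^2 = 10
  bit 4 = 0: r = r^2 mod 43 = 10^2 = 14
  bit 5 = 0: r = r^2 mod 43 = 14^2 = 24
  -> A = 24
B = 26^40 mod 43  (bits of 40 = 101000)
  bit 0 = 1: r = r^2 * 26 mod 43 = 1^2 * 26 = 1*26 = 26
  bit 1 = 0: r = r^2 mod 43 = 26^2 = 31
  bit 2 = 1: r = r^2 * 26 mod 43 = 31^2 * 26 = 15*26 = 3
  bit 3 = 0: r = r^2 mod 43 = 3^2 = 9
  bit 4 = 0: r = r^2 mod 43 = 9^2 = 38
  bit 5 = 0: r = r^2 mod 43 = 38^2 = 25
  -> B = 25
s = B^a = 25^32 mod 43  (bits of 32 = 100000)
  bit 0 = 1: r = r^2 * 25 mod 43 = 1^2 * 25 = 1*25 = 25
  bit 1 = 0: r = r^2 mod 43 = 25^2 = 23
  bit 2 = 0: r = r^2 mod 43 = 23^2 = 13
  bit 3 = 0: r = r^2 mod 43 = 13^2 = 40
  bit 4 = 0: r = r^2 mod 43 = 40^2 = 9
  bit 5 = 0: r = r^2 mod 43 = 9^2 = 38
  -> s = B^a = 38

Answer: 24 25 38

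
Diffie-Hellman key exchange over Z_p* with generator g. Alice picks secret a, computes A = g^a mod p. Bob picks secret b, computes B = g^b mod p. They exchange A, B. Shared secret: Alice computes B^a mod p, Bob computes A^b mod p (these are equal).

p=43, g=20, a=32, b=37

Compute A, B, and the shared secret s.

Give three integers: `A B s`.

Answer: 25 5 9

Derivation:
A = 20^32 mod 43  (bits of 32 = 100000)
  bit 0 = 1: r = r^2 * 20 mod 43 = 1^2 * 20 = 1*20 = 20
  bit 1 = 0: r = r^2 mod 43 = 20^2 = 13
  bit 2 = 0: r = r^2 mod 43 = 13^2 = 40
  bit 3 = 0: r = r^2 mod 43 = 40^2 = 9
  bit 4 = 0: r = r^2 mod 43 = 9^2 = 38
  bit 5 = 0: r = r^2 mod 43 = 38^2 = 25
  -> A = 25
B = 20^37 mod 43  (bits of 37 = 100101)
  bit 0 = 1: r = r^2 * 20 mod 43 = 1^2 * 20 = 1*20 = 20
  bit 1 = 0: r = r^2 mod 43 = 20^2 = 13
  bit 2 = 0: r = r^2 mod 43 = 13^2 = 40
  bit 3 = 1: r = r^2 * 20 mod 43 = 40^2 * 20 = 9*20 = 8
  bit 4 = 0: r = r^2 mod 43 = 8^2 = 21
  bit 5 = 1: r = r^2 * 20 mod 43 = 21^2 * 20 = 11*20 = 5
  -> B = 5
s = B^a = 5^32 mod 43  (bits of 32 = 100000)
  bit 0 = 1: r = r^2 * 5 mod 43 = 1^2 * 5 = 1*5 = 5
  bit 1 = 0: r = r^2 mod 43 = 5^2 = 25
  bit 2 = 0: r = r^2 mod 43 = 25^2 = 23
  bit 3 = 0: r = r^2 mod 43 = 23^2 = 13
  bit 4 = 0: r = r^2 mod 43 = 13^2 = 40
  bit 5 = 0: r = r^2 mod 43 = 40^2 = 9
  -> s = B^a = 9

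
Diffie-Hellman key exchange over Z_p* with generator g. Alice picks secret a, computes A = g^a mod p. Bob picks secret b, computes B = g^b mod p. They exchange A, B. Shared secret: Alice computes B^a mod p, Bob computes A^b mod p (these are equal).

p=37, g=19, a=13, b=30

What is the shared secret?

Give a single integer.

A = 19^13 mod 37  (bits of 13 = 1101)
  bit 0 = 1: r = r^2 * 19 mod 37 = 1^2 * 19 = 1*19 = 19
  bit 1 = 1: r = r^2 * 19 mod 37 = 19^2 * 19 = 28*19 = 14
  bit 2 = 0: r = r^2 mod 37 = 14^2 = 11
  bit 3 = 1: r = r^2 * 19 mod 37 = 11^2 * 19 = 10*19 = 5
  -> A = 5
B = 19^30 mod 37  (bits of 30 = 11110)
  bit 0 = 1: r = r^2 * 19 mod 37 = 1^2 * 19 = 1*19 = 19
  bit 1 = 1: r = r^2 * 19 mod 37 = 19^2 * 19 = 28*19 = 14
  bit 2 = 1: r = r^2 * 19 mod 37 = 14^2 * 19 = 11*19 = 24
  bit 3 = 1: r = r^2 * 19 mod 37 = 24^2 * 19 = 21*19 = 29
  bit 4 = 0: r = r^2 mod 37 = 29^2 = 27
  -> B = 27
s = B^a = 27^13 mod 37  (bits of 13 = 1101)
  bit 0 = 1: r = r^2 * 27 mod 37 = 1^2 * 27 = 1*27 = 27
  bit 1 = 1: r = r^2 * 27 mod 37 = 27^2 * 27 = 26*27 = 36
  bit 2 = 0: r = r^2 mod 37 = 36^2 = 1
  bit 3 = 1: r = r^2 * 27 mod 37 = 1^2 * 27 = 1*27 = 27
  -> s = B^a = 27

Answer: 27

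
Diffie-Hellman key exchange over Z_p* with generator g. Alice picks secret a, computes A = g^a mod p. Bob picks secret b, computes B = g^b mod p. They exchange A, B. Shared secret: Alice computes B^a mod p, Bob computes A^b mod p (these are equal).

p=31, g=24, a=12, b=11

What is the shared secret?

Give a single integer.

Answer: 16

Derivation:
A = 24^12 mod 31  (bits of 12 = 1100)
  bit 0 = 1: r = r^2 * 24 mod 31 = 1^2 * 24 = 1*24 = 24
  bit 1 = 1: r = r^2 * 24 mod 31 = 24^2 * 24 = 18*24 = 29
  bit 2 = 0: r = r^2 mod 31 = 29^2 = 4
  bit 3 = 0: r = r^2 mod 31 = 4^2 = 16
  -> A = 16
B = 24^11 mod 31  (bits of 11 = 1011)
  bit 0 = 1: r = r^2 * 24 mod 31 = 1^2 * 24 = 1*24 = 24
  bit 1 = 0: r = r^2 mod 31 = 24^2 = 18
  bit 2 = 1: r = r^2 * 24 mod 31 = 18^2 * 24 = 14*24 = 26
  bit 3 = 1: r = r^2 * 24 mod 31 = 26^2 * 24 = 25*24 = 11
  -> B = 11
s = B^a = 11^12 mod 31  (bits of 12 = 1100)
  bit 0 = 1: r = r^2 * 11 mod 31 = 1^2 * 11 = 1*11 = 11
  bit 1 = 1: r = r^2 * 11 mod 31 = 11^2 * 11 = 28*11 = 29
  bit 2 = 0: r = r^2 mod 31 = 29^2 = 4
  bit 3 = 0: r = r^2 mod 31 = 4^2 = 16
  -> s = B^a = 16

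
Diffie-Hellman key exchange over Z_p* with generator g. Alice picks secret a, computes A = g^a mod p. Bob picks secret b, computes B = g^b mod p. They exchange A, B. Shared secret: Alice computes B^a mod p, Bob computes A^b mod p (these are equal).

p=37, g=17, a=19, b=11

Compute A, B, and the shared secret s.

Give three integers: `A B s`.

A = 17^19 mod 37  (bits of 19 = 10011)
  bit 0 = 1: r = r^2 * 17 mod 37 = 1^2 * 17 = 1*17 = 17
  bit 1 = 0: r = r^2 mod 37 = 17^2 = 30
  bit 2 = 0: r = r^2 mod 37 = 30^2 = 12
  bit 3 = 1: r = r^2 * 17 mod 37 = 12^2 * 17 = 33*17 = 6
  bit 4 = 1: r = r^2 * 17 mod 37 = 6^2 * 17 = 36*17 = 20
  -> A = 20
B = 17^11 mod 37  (bits of 11 = 1011)
  bit 0 = 1: r = r^2 * 17 mod 37 = 1^2 * 17 = 1*17 = 17
  bit 1 = 0: r = r^2 mod 37 = 17^2 = 30
  bit 2 = 1: r = r^2 * 17 mod 37 = 30^2 * 17 = 12*17 = 19
  bit 3 = 1: r = r^2 * 17 mod 37 = 19^2 * 17 = 28*17 = 32
  -> B = 32
s = B^a = 32^19 mod 37  (bits of 19 = 10011)
  bit 0 = 1: r = r^2 * 32 mod 37 = 1^2 * 32 = 1*32 = 32
  bit 1 = 0: r = r^2 mod 37 = 32^2 = 25
  bit 2 = 0: r = r^2 mod 37 = 25^2 = 33
  bit 3 = 1: r = r^2 * 32 mod 37 = 33^2 * 32 = 16*32 = 31
  bit 4 = 1: r = r^2 * 32 mod 37 = 31^2 * 32 = 36*32 = 5
  -> s = B^a = 5

Answer: 20 32 5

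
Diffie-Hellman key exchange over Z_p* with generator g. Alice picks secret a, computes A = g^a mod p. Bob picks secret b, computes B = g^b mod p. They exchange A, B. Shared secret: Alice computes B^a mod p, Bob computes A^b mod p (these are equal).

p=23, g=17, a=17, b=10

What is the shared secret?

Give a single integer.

A = 17^17 mod 23  (bits of 17 = 10001)
  bit 0 = 1: r = r^2 * 17 mod 23 = 1^2 * 17 = 1*17 = 17
  bit 1 = 0: r = r^2 mod 23 = 17^2 = 13
  bit 2 = 0: r = r^2 mod 23 = 13^2 = 8
  bit 3 = 0: r = r^2 mod 23 = 8^2 = 18
  bit 4 = 1: r = r^2 * 17 mod 23 = 18^2 * 17 = 2*17 = 11
  -> A = 11
B = 17^10 mod 23  (bits of 10 = 1010)
  bit 0 = 1: r = r^2 * 17 mod 23 = 1^2 * 17 = 1*17 = 17
  bit 1 = 0: r = r^2 mod 23 = 17^2 = 13
  bit 2 = 1: r = r^2 * 17 mod 23 = 13^2 * 17 = 8*17 = 21
  bit 3 = 0: r = r^2 mod 23 = 21^2 = 4
  -> B = 4
s = B^a = 4^17 mod 23  (bits of 17 = 10001)
  bit 0 = 1: r = r^2 * 4 mod 23 = 1^2 * 4 = 1*4 = 4
  bit 1 = 0: r = r^2 mod 23 = 4^2 = 16
  bit 2 = 0: r = r^2 mod 23 = 16^2 = 3
  bit 3 = 0: r = r^2 mod 23 = 3^2 = 9
  bit 4 = 1: r = r^2 * 4 mod 23 = 9^2 * 4 = 12*4 = 2
  -> s = B^a = 2

Answer: 2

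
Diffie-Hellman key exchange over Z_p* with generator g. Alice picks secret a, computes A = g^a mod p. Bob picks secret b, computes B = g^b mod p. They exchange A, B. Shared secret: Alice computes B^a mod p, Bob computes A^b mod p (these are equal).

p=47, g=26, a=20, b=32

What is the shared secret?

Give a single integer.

A = 26^20 mod 47  (bits of 20 = 10100)
  bit 0 = 1: r = r^2 * 26 mod 47 = 1^2 * 26 = 1*26 = 26
  bit 1 = 0: r = r^2 mod 47 = 26^2 = 18
  bit 2 = 1: r = r^2 * 26 mod 47 = 18^2 * 26 = 42*26 = 11
  bit 3 = 0: r = r^2 mod 47 = 11^2 = 27
  bit 4 = 0: r = r^2 mod 47 = 27^2 = 24
  -> A = 24
B = 26^32 mod 47  (bits of 32 = 100000)
  bit 0 = 1: r = r^2 * 26 mod 47 = 1^2 * 26 = 1*26 = 26
  bit 1 = 0: r = r^2 mod 47 = 26^2 = 18
  bit 2 = 0: r = r^2 mod 47 = 18^2 = 42
  bit 3 = 0: r = r^2 mod 47 = 42^2 = 25
  bit 4 = 0: r = r^2 mod 47 = 25^2 = 14
  bit 5 = 0: r = r^2 mod 47 = 14^2 = 8
  -> B = 8
s = B^a = 8^20 mod 47  (bits of 20 = 10100)
  bit 0 = 1: r = r^2 * 8 mod 47 = 1^2 * 8 = 1*8 = 8
  bit 1 = 0: r = r^2 mod 47 = 8^2 = 17
  bit 2 = 1: r = r^2 * 8 mod 47 = 17^2 * 8 = 7*8 = 9
  bit 3 = 0: r = r^2 mod 47 = 9^2 = 34
  bit 4 = 0: r = r^2 mod 47 = 34^2 = 28
  -> s = B^a = 28

Answer: 28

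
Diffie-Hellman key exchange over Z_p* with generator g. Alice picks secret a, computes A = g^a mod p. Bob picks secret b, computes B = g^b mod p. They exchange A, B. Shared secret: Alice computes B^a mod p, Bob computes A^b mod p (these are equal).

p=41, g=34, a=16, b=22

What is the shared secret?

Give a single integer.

Answer: 10

Derivation:
A = 34^16 mod 41  (bits of 16 = 10000)
  bit 0 = 1: r = r^2 * 34 mod 41 = 1^2 * 34 = 1*34 = 34
  bit 1 = 0: r = r^2 mod 41 = 34^2 = 8
  bit 2 = 0: r = r^2 mod 41 = 8^2 = 23
  bit 3 = 0: r = r^2 mod 41 = 23^2 = 37
  bit 4 = 0: r = r^2 mod 41 = 37^2 = 16
  -> A = 16
B = 34^22 mod 41  (bits of 22 = 10110)
  bit 0 = 1: r = r^2 * 34 mod 41 = 1^2 * 34 = 1*34 = 34
  bit 1 = 0: r = r^2 mod 41 = 34^2 = 8
  bit 2 = 1: r = r^2 * 34 mod 41 = 8^2 * 34 = 23*34 = 3
  bit 3 = 1: r = r^2 * 34 mod 41 = 3^2 * 34 = 9*34 = 19
  bit 4 = 0: r = r^2 mod 41 = 19^2 = 33
  -> B = 33
s = B^a = 33^16 mod 41  (bits of 16 = 10000)
  bit 0 = 1: r = r^2 * 33 mod 41 = 1^2 * 33 = 1*33 = 33
  bit 1 = 0: r = r^2 mod 41 = 33^2 = 23
  bit 2 = 0: r = r^2 mod 41 = 23^2 = 37
  bit 3 = 0: r = r^2 mod 41 = 37^2 = 16
  bit 4 = 0: r = r^2 mod 41 = 16^2 = 10
  -> s = B^a = 10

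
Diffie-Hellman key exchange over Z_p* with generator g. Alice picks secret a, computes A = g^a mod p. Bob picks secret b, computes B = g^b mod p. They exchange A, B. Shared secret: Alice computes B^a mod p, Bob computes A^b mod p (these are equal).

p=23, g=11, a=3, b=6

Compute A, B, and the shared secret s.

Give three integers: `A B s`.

Answer: 20 9 16

Derivation:
A = 11^3 mod 23  (bits of 3 = 11)
  bit 0 = 1: r = r^2 * 11 mod 23 = 1^2 * 11 = 1*11 = 11
  bit 1 = 1: r = r^2 * 11 mod 23 = 11^2 * 11 = 6*11 = 20
  -> A = 20
B = 11^6 mod 23  (bits of 6 = 110)
  bit 0 = 1: r = r^2 * 11 mod 23 = 1^2 * 11 = 1*11 = 11
  bit 1 = 1: r = r^2 * 11 mod 23 = 11^2 * 11 = 6*11 = 20
  bit 2 = 0: r = r^2 mod 23 = 20^2 = 9
  -> B = 9
s = B^a = 9^3 mod 23  (bits of 3 = 11)
  bit 0 = 1: r = r^2 * 9 mod 23 = 1^2 * 9 = 1*9 = 9
  bit 1 = 1: r = r^2 * 9 mod 23 = 9^2 * 9 = 12*9 = 16
  -> s = B^a = 16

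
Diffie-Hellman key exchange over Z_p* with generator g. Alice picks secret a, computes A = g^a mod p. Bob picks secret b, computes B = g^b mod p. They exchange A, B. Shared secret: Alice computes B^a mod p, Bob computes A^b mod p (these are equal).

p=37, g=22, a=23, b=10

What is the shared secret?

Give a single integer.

Answer: 4

Derivation:
A = 22^23 mod 37  (bits of 23 = 10111)
  bit 0 = 1: r = r^2 * 22 mod 37 = 1^2 * 22 = 1*22 = 22
  bit 1 = 0: r = r^2 mod 37 = 22^2 = 3
  bit 2 = 1: r = r^2 * 22 mod 37 = 3^2 * 22 = 9*22 = 13
  bit 3 = 1: r = r^2 * 22 mod 37 = 13^2 * 22 = 21*22 = 18
  bit 4 = 1: r = r^2 * 22 mod 37 = 18^2 * 22 = 28*22 = 24
  -> A = 24
B = 22^10 mod 37  (bits of 10 = 1010)
  bit 0 = 1: r = r^2 * 22 mod 37 = 1^2 * 22 = 1*22 = 22
  bit 1 = 0: r = r^2 mod 37 = 22^2 = 3
  bit 2 = 1: r = r^2 * 22 mod 37 = 3^2 * 22 = 9*22 = 13
  bit 3 = 0: r = r^2 mod 37 = 13^2 = 21
  -> B = 21
s = B^a = 21^23 mod 37  (bits of 23 = 10111)
  bit 0 = 1: r = r^2 * 21 mod 37 = 1^2 * 21 = 1*21 = 21
  bit 1 = 0: r = r^2 mod 37 = 21^2 = 34
  bit 2 = 1: r = r^2 * 21 mod 37 = 34^2 * 21 = 9*21 = 4
  bit 3 = 1: r = r^2 * 21 mod 37 = 4^2 * 21 = 16*21 = 3
  bit 4 = 1: r = r^2 * 21 mod 37 = 3^2 * 21 = 9*21 = 4
  -> s = B^a = 4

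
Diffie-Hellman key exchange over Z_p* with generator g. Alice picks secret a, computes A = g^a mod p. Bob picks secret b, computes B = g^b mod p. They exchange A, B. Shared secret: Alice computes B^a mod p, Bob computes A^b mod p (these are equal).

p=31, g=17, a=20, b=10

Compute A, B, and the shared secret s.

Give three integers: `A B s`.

Answer: 5 25 5

Derivation:
A = 17^20 mod 31  (bits of 20 = 10100)
  bit 0 = 1: r = r^2 * 17 mod 31 = 1^2 * 17 = 1*17 = 17
  bit 1 = 0: r = r^2 mod 31 = 17^2 = 10
  bit 2 = 1: r = r^2 * 17 mod 31 = 10^2 * 17 = 7*17 = 26
  bit 3 = 0: r = r^2 mod 31 = 26^2 = 25
  bit 4 = 0: r = r^2 mod 31 = 25^2 = 5
  -> A = 5
B = 17^10 mod 31  (bits of 10 = 1010)
  bit 0 = 1: r = r^2 * 17 mod 31 = 1^2 * 17 = 1*17 = 17
  bit 1 = 0: r = r^2 mod 31 = 17^2 = 10
  bit 2 = 1: r = r^2 * 17 mod 31 = 10^2 * 17 = 7*17 = 26
  bit 3 = 0: r = r^2 mod 31 = 26^2 = 25
  -> B = 25
s = B^a = 25^20 mod 31  (bits of 20 = 10100)
  bit 0 = 1: r = r^2 * 25 mod 31 = 1^2 * 25 = 1*25 = 25
  bit 1 = 0: r = r^2 mod 31 = 25^2 = 5
  bit 2 = 1: r = r^2 * 25 mod 31 = 5^2 * 25 = 25*25 = 5
  bit 3 = 0: r = r^2 mod 31 = 5^2 = 25
  bit 4 = 0: r = r^2 mod 31 = 25^2 = 5
  -> s = B^a = 5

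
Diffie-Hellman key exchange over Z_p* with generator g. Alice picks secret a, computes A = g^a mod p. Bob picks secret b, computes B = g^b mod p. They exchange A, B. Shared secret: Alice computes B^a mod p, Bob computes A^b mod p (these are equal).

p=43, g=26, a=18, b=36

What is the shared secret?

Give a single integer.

A = 26^18 mod 43  (bits of 18 = 10010)
  bit 0 = 1: r = r^2 * 26 mod 43 = 1^2 * 26 = 1*26 = 26
  bit 1 = 0: r = r^2 mod 43 = 26^2 = 31
  bit 2 = 0: r = r^2 mod 43 = 31^2 = 15
  bit 3 = 1: r = r^2 * 26 mod 43 = 15^2 * 26 = 10*26 = 2
  bit 4 = 0: r = r^2 mod 43 = 2^2 = 4
  -> A = 4
B = 26^36 mod 43  (bits of 36 = 100100)
  bit 0 = 1: r = r^2 * 26 mod 43 = 1^2 * 26 = 1*26 = 26
  bit 1 = 0: r = r^2 mod 43 = 26^2 = 31
  bit 2 = 0: r = r^2 mod 43 = 31^2 = 15
  bit 3 = 1: r = r^2 * 26 mod 43 = 15^2 * 26 = 10*26 = 2
  bit 4 = 0: r = r^2 mod 43 = 2^2 = 4
  bit 5 = 0: r = r^2 mod 43 = 4^2 = 16
  -> B = 16
s = B^a = 16^18 mod 43  (bits of 18 = 10010)
  bit 0 = 1: r = r^2 * 16 mod 43 = 1^2 * 16 = 1*16 = 16
  bit 1 = 0: r = r^2 mod 43 = 16^2 = 41
  bit 2 = 0: r = r^2 mod 43 = 41^2 = 4
  bit 3 = 1: r = r^2 * 16 mod 43 = 4^2 * 16 = 16*16 = 41
  bit 4 = 0: r = r^2 mod 43 = 41^2 = 4
  -> s = B^a = 4

Answer: 4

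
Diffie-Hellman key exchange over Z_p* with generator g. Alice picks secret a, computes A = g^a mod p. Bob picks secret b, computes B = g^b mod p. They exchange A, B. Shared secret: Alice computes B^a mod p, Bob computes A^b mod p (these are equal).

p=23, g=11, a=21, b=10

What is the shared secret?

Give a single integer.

Answer: 12

Derivation:
A = 11^21 mod 23  (bits of 21 = 10101)
  bit 0 = 1: r = r^2 * 11 mod 23 = 1^2 * 11 = 1*11 = 11
  bit 1 = 0: r = r^2 mod 23 = 11^2 = 6
  bit 2 = 1: r = r^2 * 11 mod 23 = 6^2 * 11 = 13*11 = 5
  bit 3 = 0: r = r^2 mod 23 = 5^2 = 2
  bit 4 = 1: r = r^2 * 11 mod 23 = 2^2 * 11 = 4*11 = 21
  -> A = 21
B = 11^10 mod 23  (bits of 10 = 1010)
  bit 0 = 1: r = r^2 * 11 mod 23 = 1^2 * 11 = 1*11 = 11
  bit 1 = 0: r = r^2 mod 23 = 11^2 = 6
  bit 2 = 1: r = r^2 * 11 mod 23 = 6^2 * 11 = 13*11 = 5
  bit 3 = 0: r = r^2 mod 23 = 5^2 = 2
  -> B = 2
s = B^a = 2^21 mod 23  (bits of 21 = 10101)
  bit 0 = 1: r = r^2 * 2 mod 23 = 1^2 * 2 = 1*2 = 2
  bit 1 = 0: r = r^2 mod 23 = 2^2 = 4
  bit 2 = 1: r = r^2 * 2 mod 23 = 4^2 * 2 = 16*2 = 9
  bit 3 = 0: r = r^2 mod 23 = 9^2 = 12
  bit 4 = 1: r = r^2 * 2 mod 23 = 12^2 * 2 = 6*2 = 12
  -> s = B^a = 12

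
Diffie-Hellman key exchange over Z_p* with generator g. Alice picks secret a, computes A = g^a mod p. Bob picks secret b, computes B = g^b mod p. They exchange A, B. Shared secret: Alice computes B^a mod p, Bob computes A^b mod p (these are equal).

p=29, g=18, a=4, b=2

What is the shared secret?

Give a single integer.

A = 18^4 mod 29  (bits of 4 = 100)
  bit 0 = 1: r = r^2 * 18 mod 29 = 1^2 * 18 = 1*18 = 18
  bit 1 = 0: r = r^2 mod 29 = 18^2 = 5
  bit 2 = 0: r = r^2 mod 29 = 5^2 = 25
  -> A = 25
B = 18^2 mod 29  (bits of 2 = 10)
  bit 0 = 1: r = r^2 * 18 mod 29 = 1^2 * 18 = 1*18 = 18
  bit 1 = 0: r = r^2 mod 29 = 18^2 = 5
  -> B = 5
s = B^a = 5^4 mod 29  (bits of 4 = 100)
  bit 0 = 1: r = r^2 * 5 mod 29 = 1^2 * 5 = 1*5 = 5
  bit 1 = 0: r = r^2 mod 29 = 5^2 = 25
  bit 2 = 0: r = r^2 mod 29 = 25^2 = 16
  -> s = B^a = 16

Answer: 16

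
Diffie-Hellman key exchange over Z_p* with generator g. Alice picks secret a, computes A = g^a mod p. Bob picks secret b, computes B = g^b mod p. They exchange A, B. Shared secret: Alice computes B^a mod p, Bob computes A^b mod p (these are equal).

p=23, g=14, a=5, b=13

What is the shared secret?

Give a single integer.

A = 14^5 mod 23  (bits of 5 = 101)
  bit 0 = 1: r = r^2 * 14 mod 23 = 1^2 * 14 = 1*14 = 14
  bit 1 = 0: r = r^2 mod 23 = 14^2 = 12
  bit 2 = 1: r = r^2 * 14 mod 23 = 12^2 * 14 = 6*14 = 15
  -> A = 15
B = 14^13 mod 23  (bits of 13 = 1101)
  bit 0 = 1: r = r^2 * 14 mod 23 = 1^2 * 14 = 1*14 = 14
  bit 1 = 1: r = r^2 * 14 mod 23 = 14^2 * 14 = 12*14 = 7
  bit 2 = 0: r = r^2 mod 23 = 7^2 = 3
  bit 3 = 1: r = r^2 * 14 mod 23 = 3^2 * 14 = 9*14 = 11
  -> B = 11
s = B^a = 11^5 mod 23  (bits of 5 = 101)
  bit 0 = 1: r = r^2 * 11 mod 23 = 1^2 * 11 = 1*11 = 11
  bit 1 = 0: r = r^2 mod 23 = 11^2 = 6
  bit 2 = 1: r = r^2 * 11 mod 23 = 6^2 * 11 = 13*11 = 5
  -> s = B^a = 5

Answer: 5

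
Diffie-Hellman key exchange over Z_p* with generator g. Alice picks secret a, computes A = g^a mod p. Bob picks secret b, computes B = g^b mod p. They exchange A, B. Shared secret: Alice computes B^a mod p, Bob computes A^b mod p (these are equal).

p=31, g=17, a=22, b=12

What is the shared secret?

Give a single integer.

Answer: 4

Derivation:
A = 17^22 mod 31  (bits of 22 = 10110)
  bit 0 = 1: r = r^2 * 17 mod 31 = 1^2 * 17 = 1*17 = 17
  bit 1 = 0: r = r^2 mod 31 = 17^2 = 10
  bit 2 = 1: r = r^2 * 17 mod 31 = 10^2 * 17 = 7*17 = 26
  bit 3 = 1: r = r^2 * 17 mod 31 = 26^2 * 17 = 25*17 = 22
  bit 4 = 0: r = r^2 mod 31 = 22^2 = 19
  -> A = 19
B = 17^12 mod 31  (bits of 12 = 1100)
  bit 0 = 1: r = r^2 * 17 mod 31 = 1^2 * 17 = 1*17 = 17
  bit 1 = 1: r = r^2 * 17 mod 31 = 17^2 * 17 = 10*17 = 15
  bit 2 = 0: r = r^2 mod 31 = 15^2 = 8
  bit 3 = 0: r = r^2 mod 31 = 8^2 = 2
  -> B = 2
s = B^a = 2^22 mod 31  (bits of 22 = 10110)
  bit 0 = 1: r = r^2 * 2 mod 31 = 1^2 * 2 = 1*2 = 2
  bit 1 = 0: r = r^2 mod 31 = 2^2 = 4
  bit 2 = 1: r = r^2 * 2 mod 31 = 4^2 * 2 = 16*2 = 1
  bit 3 = 1: r = r^2 * 2 mod 31 = 1^2 * 2 = 1*2 = 2
  bit 4 = 0: r = r^2 mod 31 = 2^2 = 4
  -> s = B^a = 4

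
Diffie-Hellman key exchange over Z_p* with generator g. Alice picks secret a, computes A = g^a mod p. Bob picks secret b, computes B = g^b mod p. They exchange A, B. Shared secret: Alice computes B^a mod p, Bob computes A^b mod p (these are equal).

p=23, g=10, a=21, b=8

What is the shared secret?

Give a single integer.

Answer: 12

Derivation:
A = 10^21 mod 23  (bits of 21 = 10101)
  bit 0 = 1: r = r^2 * 10 mod 23 = 1^2 * 10 = 1*10 = 10
  bit 1 = 0: r = r^2 mod 23 = 10^2 = 8
  bit 2 = 1: r = r^2 * 10 mod 23 = 8^2 * 10 = 18*10 = 19
  bit 3 = 0: r = r^2 mod 23 = 19^2 = 16
  bit 4 = 1: r = r^2 * 10 mod 23 = 16^2 * 10 = 3*10 = 7
  -> A = 7
B = 10^8 mod 23  (bits of 8 = 1000)
  bit 0 = 1: r = r^2 * 10 mod 23 = 1^2 * 10 = 1*10 = 10
  bit 1 = 0: r = r^2 mod 23 = 10^2 = 8
  bit 2 = 0: r = r^2 mod 23 = 8^2 = 18
  bit 3 = 0: r = r^2 mod 23 = 18^2 = 2
  -> B = 2
s = B^a = 2^21 mod 23  (bits of 21 = 10101)
  bit 0 = 1: r = r^2 * 2 mod 23 = 1^2 * 2 = 1*2 = 2
  bit 1 = 0: r = r^2 mod 23 = 2^2 = 4
  bit 2 = 1: r = r^2 * 2 mod 23 = 4^2 * 2 = 16*2 = 9
  bit 3 = 0: r = r^2 mod 23 = 9^2 = 12
  bit 4 = 1: r = r^2 * 2 mod 23 = 12^2 * 2 = 6*2 = 12
  -> s = B^a = 12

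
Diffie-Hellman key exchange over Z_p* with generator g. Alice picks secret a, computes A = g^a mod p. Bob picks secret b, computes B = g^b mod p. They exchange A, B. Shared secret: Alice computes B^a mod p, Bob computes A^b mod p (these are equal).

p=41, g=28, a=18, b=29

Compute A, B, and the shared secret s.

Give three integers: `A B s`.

Answer: 8 7 5

Derivation:
A = 28^18 mod 41  (bits of 18 = 10010)
  bit 0 = 1: r = r^2 * 28 mod 41 = 1^2 * 28 = 1*28 = 28
  bit 1 = 0: r = r^2 mod 41 = 28^2 = 5
  bit 2 = 0: r = r^2 mod 41 = 5^2 = 25
  bit 3 = 1: r = r^2 * 28 mod 41 = 25^2 * 28 = 10*28 = 34
  bit 4 = 0: r = r^2 mod 41 = 34^2 = 8
  -> A = 8
B = 28^29 mod 41  (bits of 29 = 11101)
  bit 0 = 1: r = r^2 * 28 mod 41 = 1^2 * 28 = 1*28 = 28
  bit 1 = 1: r = r^2 * 28 mod 41 = 28^2 * 28 = 5*28 = 17
  bit 2 = 1: r = r^2 * 28 mod 41 = 17^2 * 28 = 2*28 = 15
  bit 3 = 0: r = r^2 mod 41 = 15^2 = 20
  bit 4 = 1: r = r^2 * 28 mod 41 = 20^2 * 28 = 31*28 = 7
  -> B = 7
s = B^a = 7^18 mod 41  (bits of 18 = 10010)
  bit 0 = 1: r = r^2 * 7 mod 41 = 1^2 * 7 = 1*7 = 7
  bit 1 = 0: r = r^2 mod 41 = 7^2 = 8
  bit 2 = 0: r = r^2 mod 41 = 8^2 = 23
  bit 3 = 1: r = r^2 * 7 mod 41 = 23^2 * 7 = 37*7 = 13
  bit 4 = 0: r = r^2 mod 41 = 13^2 = 5
  -> s = B^a = 5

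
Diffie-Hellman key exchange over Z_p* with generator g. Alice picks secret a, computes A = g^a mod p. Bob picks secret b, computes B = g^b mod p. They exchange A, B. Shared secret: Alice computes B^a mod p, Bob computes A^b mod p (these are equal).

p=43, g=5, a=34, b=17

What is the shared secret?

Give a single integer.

Answer: 9

Derivation:
A = 5^34 mod 43  (bits of 34 = 100010)
  bit 0 = 1: r = r^2 * 5 mod 43 = 1^2 * 5 = 1*5 = 5
  bit 1 = 0: r = r^2 mod 43 = 5^2 = 25
  bit 2 = 0: r = r^2 mod 43 = 25^2 = 23
  bit 3 = 0: r = r^2 mod 43 = 23^2 = 13
  bit 4 = 1: r = r^2 * 5 mod 43 = 13^2 * 5 = 40*5 = 28
  bit 5 = 0: r = r^2 mod 43 = 28^2 = 10
  -> A = 10
B = 5^17 mod 43  (bits of 17 = 10001)
  bit 0 = 1: r = r^2 * 5 mod 43 = 1^2 * 5 = 1*5 = 5
  bit 1 = 0: r = r^2 mod 43 = 5^2 = 25
  bit 2 = 0: r = r^2 mod 43 = 25^2 = 23
  bit 3 = 0: r = r^2 mod 43 = 23^2 = 13
  bit 4 = 1: r = r^2 * 5 mod 43 = 13^2 * 5 = 40*5 = 28
  -> B = 28
s = B^a = 28^34 mod 43  (bits of 34 = 100010)
  bit 0 = 1: r = r^2 * 28 mod 43 = 1^2 * 28 = 1*28 = 28
  bit 1 = 0: r = r^2 mod 43 = 28^2 = 10
  bit 2 = 0: r = r^2 mod 43 = 10^2 = 14
  bit 3 = 0: r = r^2 mod 43 = 14^2 = 24
  bit 4 = 1: r = r^2 * 28 mod 43 = 24^2 * 28 = 17*28 = 3
  bit 5 = 0: r = r^2 mod 43 = 3^2 = 9
  -> s = B^a = 9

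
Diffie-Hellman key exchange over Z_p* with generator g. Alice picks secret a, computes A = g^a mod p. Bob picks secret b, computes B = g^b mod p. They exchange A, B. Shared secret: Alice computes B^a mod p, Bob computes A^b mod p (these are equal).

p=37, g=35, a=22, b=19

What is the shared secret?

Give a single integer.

Answer: 21

Derivation:
A = 35^22 mod 37  (bits of 22 = 10110)
  bit 0 = 1: r = r^2 * 35 mod 37 = 1^2 * 35 = 1*35 = 35
  bit 1 = 0: r = r^2 mod 37 = 35^2 = 4
  bit 2 = 1: r = r^2 * 35 mod 37 = 4^2 * 35 = 16*35 = 5
  bit 3 = 1: r = r^2 * 35 mod 37 = 5^2 * 35 = 25*35 = 24
  bit 4 = 0: r = r^2 mod 37 = 24^2 = 21
  -> A = 21
B = 35^19 mod 37  (bits of 19 = 10011)
  bit 0 = 1: r = r^2 * 35 mod 37 = 1^2 * 35 = 1*35 = 35
  bit 1 = 0: r = r^2 mod 37 = 35^2 = 4
  bit 2 = 0: r = r^2 mod 37 = 4^2 = 16
  bit 3 = 1: r = r^2 * 35 mod 37 = 16^2 * 35 = 34*35 = 6
  bit 4 = 1: r = r^2 * 35 mod 37 = 6^2 * 35 = 36*35 = 2
  -> B = 2
s = B^a = 2^22 mod 37  (bits of 22 = 10110)
  bit 0 = 1: r = r^2 * 2 mod 37 = 1^2 * 2 = 1*2 = 2
  bit 1 = 0: r = r^2 mod 37 = 2^2 = 4
  bit 2 = 1: r = r^2 * 2 mod 37 = 4^2 * 2 = 16*2 = 32
  bit 3 = 1: r = r^2 * 2 mod 37 = 32^2 * 2 = 25*2 = 13
  bit 4 = 0: r = r^2 mod 37 = 13^2 = 21
  -> s = B^a = 21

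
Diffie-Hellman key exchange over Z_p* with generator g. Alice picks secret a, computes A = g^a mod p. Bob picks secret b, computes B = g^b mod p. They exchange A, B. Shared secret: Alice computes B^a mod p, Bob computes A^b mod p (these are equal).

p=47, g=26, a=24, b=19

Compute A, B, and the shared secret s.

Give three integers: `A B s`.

Answer: 21 19 28

Derivation:
A = 26^24 mod 47  (bits of 24 = 11000)
  bit 0 = 1: r = r^2 * 26 mod 47 = 1^2 * 26 = 1*26 = 26
  bit 1 = 1: r = r^2 * 26 mod 47 = 26^2 * 26 = 18*26 = 45
  bit 2 = 0: r = r^2 mod 47 = 45^2 = 4
  bit 3 = 0: r = r^2 mod 47 = 4^2 = 16
  bit 4 = 0: r = r^2 mod 47 = 16^2 = 21
  -> A = 21
B = 26^19 mod 47  (bits of 19 = 10011)
  bit 0 = 1: r = r^2 * 26 mod 47 = 1^2 * 26 = 1*26 = 26
  bit 1 = 0: r = r^2 mod 47 = 26^2 = 18
  bit 2 = 0: r = r^2 mod 47 = 18^2 = 42
  bit 3 = 1: r = r^2 * 26 mod 47 = 42^2 * 26 = 25*26 = 39
  bit 4 = 1: r = r^2 * 26 mod 47 = 39^2 * 26 = 17*26 = 19
  -> B = 19
s = B^a = 19^24 mod 47  (bits of 24 = 11000)
  bit 0 = 1: r = r^2 * 19 mod 47 = 1^2 * 19 = 1*19 = 19
  bit 1 = 1: r = r^2 * 19 mod 47 = 19^2 * 19 = 32*19 = 44
  bit 2 = 0: r = r^2 mod 47 = 44^2 = 9
  bit 3 = 0: r = r^2 mod 47 = 9^2 = 34
  bit 4 = 0: r = r^2 mod 47 = 34^2 = 28
  -> s = B^a = 28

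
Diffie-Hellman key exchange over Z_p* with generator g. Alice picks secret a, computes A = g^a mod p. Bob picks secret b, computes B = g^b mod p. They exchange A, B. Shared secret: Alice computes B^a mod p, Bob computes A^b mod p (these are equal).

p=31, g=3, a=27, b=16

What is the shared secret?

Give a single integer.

A = 3^27 mod 31  (bits of 27 = 11011)
  bit 0 = 1: r = r^2 * 3 mod 31 = 1^2 * 3 = 1*3 = 3
  bit 1 = 1: r = r^2 * 3 mod 31 = 3^2 * 3 = 9*3 = 27
  bit 2 = 0: r = r^2 mod 31 = 27^2 = 16
  bit 3 = 1: r = r^2 * 3 mod 31 = 16^2 * 3 = 8*3 = 24
  bit 4 = 1: r = r^2 * 3 mod 31 = 24^2 * 3 = 18*3 = 23
  -> A = 23
B = 3^16 mod 31  (bits of 16 = 10000)
  bit 0 = 1: r = r^2 * 3 mod 31 = 1^2 * 3 = 1*3 = 3
  bit 1 = 0: r = r^2 mod 31 = 3^2 = 9
  bit 2 = 0: r = r^2 mod 31 = 9^2 = 19
  bit 3 = 0: r = r^2 mod 31 = 19^2 = 20
  bit 4 = 0: r = r^2 mod 31 = 20^2 = 28
  -> B = 28
s = B^a = 28^27 mod 31  (bits of 27 = 11011)
  bit 0 = 1: r = r^2 * 28 mod 31 = 1^2 * 28 = 1*28 = 28
  bit 1 = 1: r = r^2 * 28 mod 31 = 28^2 * 28 = 9*28 = 4
  bit 2 = 0: r = r^2 mod 31 = 4^2 = 16
  bit 3 = 1: r = r^2 * 28 mod 31 = 16^2 * 28 = 8*28 = 7
  bit 4 = 1: r = r^2 * 28 mod 31 = 7^2 * 28 = 18*28 = 8
  -> s = B^a = 8

Answer: 8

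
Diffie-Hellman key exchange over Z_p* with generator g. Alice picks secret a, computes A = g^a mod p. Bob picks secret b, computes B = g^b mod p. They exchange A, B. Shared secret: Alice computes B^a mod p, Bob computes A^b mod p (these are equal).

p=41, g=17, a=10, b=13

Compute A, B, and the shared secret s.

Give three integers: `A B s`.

A = 17^10 mod 41  (bits of 10 = 1010)
  bit 0 = 1: r = r^2 * 17 mod 41 = 1^2 * 17 = 1*17 = 17
  bit 1 = 0: r = r^2 mod 41 = 17^2 = 2
  bit 2 = 1: r = r^2 * 17 mod 41 = 2^2 * 17 = 4*17 = 27
  bit 3 = 0: r = r^2 mod 41 = 27^2 = 32
  -> A = 32
B = 17^13 mod 41  (bits of 13 = 1101)
  bit 0 = 1: r = r^2 * 17 mod 41 = 1^2 * 17 = 1*17 = 17
  bit 1 = 1: r = r^2 * 17 mod 41 = 17^2 * 17 = 2*17 = 34
  bit 2 = 0: r = r^2 mod 41 = 34^2 = 8
  bit 3 = 1: r = r^2 * 17 mod 41 = 8^2 * 17 = 23*17 = 22
  -> B = 22
s = B^a = 22^10 mod 41  (bits of 10 = 1010)
  bit 0 = 1: r = r^2 * 22 mod 41 = 1^2 * 22 = 1*22 = 22
  bit 1 = 0: r = r^2 mod 41 = 22^2 = 33
  bit 2 = 1: r = r^2 * 22 mod 41 = 33^2 * 22 = 23*22 = 14
  bit 3 = 0: r = r^2 mod 41 = 14^2 = 32
  -> s = B^a = 32

Answer: 32 22 32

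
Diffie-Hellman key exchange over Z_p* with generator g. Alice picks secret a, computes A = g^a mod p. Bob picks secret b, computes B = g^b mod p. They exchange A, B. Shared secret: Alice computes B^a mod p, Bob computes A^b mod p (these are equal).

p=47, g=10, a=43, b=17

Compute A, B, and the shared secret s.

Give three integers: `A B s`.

Answer: 29 5 44

Derivation:
A = 10^43 mod 47  (bits of 43 = 101011)
  bit 0 = 1: r = r^2 * 10 mod 47 = 1^2 * 10 = 1*10 = 10
  bit 1 = 0: r = r^2 mod 47 = 10^2 = 6
  bit 2 = 1: r = r^2 * 10 mod 47 = 6^2 * 10 = 36*10 = 31
  bit 3 = 0: r = r^2 mod 47 = 31^2 = 21
  bit 4 = 1: r = r^2 * 10 mod 47 = 21^2 * 10 = 18*10 = 39
  bit 5 = 1: r = r^2 * 10 mod 47 = 39^2 * 10 = 17*10 = 29
  -> A = 29
B = 10^17 mod 47  (bits of 17 = 10001)
  bit 0 = 1: r = r^2 * 10 mod 47 = 1^2 * 10 = 1*10 = 10
  bit 1 = 0: r = r^2 mod 47 = 10^2 = 6
  bit 2 = 0: r = r^2 mod 47 = 6^2 = 36
  bit 3 = 0: r = r^2 mod 47 = 36^2 = 27
  bit 4 = 1: r = r^2 * 10 mod 47 = 27^2 * 10 = 24*10 = 5
  -> B = 5
s = B^a = 5^43 mod 47  (bits of 43 = 101011)
  bit 0 = 1: r = r^2 * 5 mod 47 = 1^2 * 5 = 1*5 = 5
  bit 1 = 0: r = r^2 mod 47 = 5^2 = 25
  bit 2 = 1: r = r^2 * 5 mod 47 = 25^2 * 5 = 14*5 = 23
  bit 3 = 0: r = r^2 mod 47 = 23^2 = 12
  bit 4 = 1: r = r^2 * 5 mod 47 = 12^2 * 5 = 3*5 = 15
  bit 5 = 1: r = r^2 * 5 mod 47 = 15^2 * 5 = 37*5 = 44
  -> s = B^a = 44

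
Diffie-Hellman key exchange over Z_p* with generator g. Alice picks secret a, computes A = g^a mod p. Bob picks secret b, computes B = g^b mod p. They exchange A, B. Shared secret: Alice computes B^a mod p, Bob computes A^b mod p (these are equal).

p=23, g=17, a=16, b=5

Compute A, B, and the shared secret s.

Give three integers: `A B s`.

Answer: 2 21 9

Derivation:
A = 17^16 mod 23  (bits of 16 = 10000)
  bit 0 = 1: r = r^2 * 17 mod 23 = 1^2 * 17 = 1*17 = 17
  bit 1 = 0: r = r^2 mod 23 = 17^2 = 13
  bit 2 = 0: r = r^2 mod 23 = 13^2 = 8
  bit 3 = 0: r = r^2 mod 23 = 8^2 = 18
  bit 4 = 0: r = r^2 mod 23 = 18^2 = 2
  -> A = 2
B = 17^5 mod 23  (bits of 5 = 101)
  bit 0 = 1: r = r^2 * 17 mod 23 = 1^2 * 17 = 1*17 = 17
  bit 1 = 0: r = r^2 mod 23 = 17^2 = 13
  bit 2 = 1: r = r^2 * 17 mod 23 = 13^2 * 17 = 8*17 = 21
  -> B = 21
s = B^a = 21^16 mod 23  (bits of 16 = 10000)
  bit 0 = 1: r = r^2 * 21 mod 23 = 1^2 * 21 = 1*21 = 21
  bit 1 = 0: r = r^2 mod 23 = 21^2 = 4
  bit 2 = 0: r = r^2 mod 23 = 4^2 = 16
  bit 3 = 0: r = r^2 mod 23 = 16^2 = 3
  bit 4 = 0: r = r^2 mod 23 = 3^2 = 9
  -> s = B^a = 9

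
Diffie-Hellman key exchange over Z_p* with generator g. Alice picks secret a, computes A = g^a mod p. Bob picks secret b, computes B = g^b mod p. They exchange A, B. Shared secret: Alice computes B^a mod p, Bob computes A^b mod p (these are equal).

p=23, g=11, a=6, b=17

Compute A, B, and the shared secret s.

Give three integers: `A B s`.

Answer: 9 14 3

Derivation:
A = 11^6 mod 23  (bits of 6 = 110)
  bit 0 = 1: r = r^2 * 11 mod 23 = 1^2 * 11 = 1*11 = 11
  bit 1 = 1: r = r^2 * 11 mod 23 = 11^2 * 11 = 6*11 = 20
  bit 2 = 0: r = r^2 mod 23 = 20^2 = 9
  -> A = 9
B = 11^17 mod 23  (bits of 17 = 10001)
  bit 0 = 1: r = r^2 * 11 mod 23 = 1^2 * 11 = 1*11 = 11
  bit 1 = 0: r = r^2 mod 23 = 11^2 = 6
  bit 2 = 0: r = r^2 mod 23 = 6^2 = 13
  bit 3 = 0: r = r^2 mod 23 = 13^2 = 8
  bit 4 = 1: r = r^2 * 11 mod 23 = 8^2 * 11 = 18*11 = 14
  -> B = 14
s = B^a = 14^6 mod 23  (bits of 6 = 110)
  bit 0 = 1: r = r^2 * 14 mod 23 = 1^2 * 14 = 1*14 = 14
  bit 1 = 1: r = r^2 * 14 mod 23 = 14^2 * 14 = 12*14 = 7
  bit 2 = 0: r = r^2 mod 23 = 7^2 = 3
  -> s = B^a = 3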